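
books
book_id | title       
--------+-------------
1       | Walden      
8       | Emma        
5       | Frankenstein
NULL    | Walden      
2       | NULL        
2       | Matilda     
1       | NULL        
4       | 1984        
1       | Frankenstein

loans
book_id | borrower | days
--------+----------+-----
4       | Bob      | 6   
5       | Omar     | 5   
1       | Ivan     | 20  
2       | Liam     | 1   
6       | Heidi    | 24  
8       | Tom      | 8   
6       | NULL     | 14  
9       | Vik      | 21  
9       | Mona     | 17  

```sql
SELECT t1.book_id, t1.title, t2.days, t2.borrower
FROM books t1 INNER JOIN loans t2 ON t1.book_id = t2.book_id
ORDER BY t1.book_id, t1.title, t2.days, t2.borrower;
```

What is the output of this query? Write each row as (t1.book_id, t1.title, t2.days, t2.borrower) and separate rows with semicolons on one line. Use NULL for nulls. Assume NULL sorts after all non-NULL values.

(1, Frankenstein, 20, Ivan); (1, Walden, 20, Ivan); (1, NULL, 20, Ivan); (2, Matilda, 1, Liam); (2, NULL, 1, Liam); (4, 1984, 6, Bob); (5, Frankenstein, 5, Omar); (8, Emma, 8, Tom)

INNER JOIN keeps only pairs where the ON condition holds.
Matching on t1.book_id = t2.book_id. A NULL in a compared column never satisfies the condition.
- t1[0] book_id=1 → 1 match(es) in t2 → 1 row(s).
- t1[1] book_id=8 → 1 match(es) in t2 → 1 row(s).
- t1[2] book_id=5 → 1 match(es) in t2 → 1 row(s).
- t1[3] book_id=NULL → no match; dropped.
- t1[4] book_id=2 → 1 match(es) in t2 → 1 row(s).
- t1[5] book_id=2 → 1 match(es) in t2 → 1 row(s).
- t1[6] book_id=1 → 1 match(es) in t2 → 1 row(s).
- t1[7] book_id=4 → 1 match(es) in t2 → 1 row(s).
- t1[8] book_id=1 → 1 match(es) in t2 → 1 row(s).
After projecting and ordering:
t1.book_id | t1.title | t2.days | t2.borrower
1 | Frankenstein | 20 | Ivan
1 | Walden | 20 | Ivan
1 | NULL | 20 | Ivan
2 | Matilda | 1 | Liam
2 | NULL | 1 | Liam
4 | 1984 | 6 | Bob
5 | Frankenstein | 5 | Omar
8 | Emma | 8 | Tom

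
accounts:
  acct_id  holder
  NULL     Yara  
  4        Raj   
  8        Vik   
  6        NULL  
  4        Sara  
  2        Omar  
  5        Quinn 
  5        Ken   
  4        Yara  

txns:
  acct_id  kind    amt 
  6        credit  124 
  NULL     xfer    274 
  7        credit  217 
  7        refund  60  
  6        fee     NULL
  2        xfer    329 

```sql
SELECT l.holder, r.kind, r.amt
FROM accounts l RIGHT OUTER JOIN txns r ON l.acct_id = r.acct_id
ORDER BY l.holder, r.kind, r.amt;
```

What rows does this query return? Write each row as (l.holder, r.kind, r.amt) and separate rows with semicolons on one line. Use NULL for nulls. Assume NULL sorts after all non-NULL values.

(Omar, xfer, 329); (NULL, credit, 124); (NULL, credit, 217); (NULL, fee, NULL); (NULL, refund, 60); (NULL, xfer, 274)

RIGHT JOIN keeps every row from `txns`; unmatched rows get NULL for `accounts`'s columns.
Matching on l.acct_id = r.acct_id. A NULL in a compared column never satisfies the condition.
Matched pairs: 3; unmatched r rows kept: 3.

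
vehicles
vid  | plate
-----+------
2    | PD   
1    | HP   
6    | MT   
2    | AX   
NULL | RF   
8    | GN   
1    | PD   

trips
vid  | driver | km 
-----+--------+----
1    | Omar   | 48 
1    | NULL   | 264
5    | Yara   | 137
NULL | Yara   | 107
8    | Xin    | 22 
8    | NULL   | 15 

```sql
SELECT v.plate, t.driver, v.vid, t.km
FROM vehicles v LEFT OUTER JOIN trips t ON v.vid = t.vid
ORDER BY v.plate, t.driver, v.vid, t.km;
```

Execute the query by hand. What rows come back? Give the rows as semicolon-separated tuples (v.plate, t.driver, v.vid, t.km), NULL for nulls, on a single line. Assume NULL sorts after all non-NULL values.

LEFT JOIN keeps every row from `vehicles`; unmatched rows get NULL for `trips`'s columns.
Matching on v.vid = t.vid. A NULL in a compared column never satisfies the condition.
- v[0] vid=2 → no match; kept with NULLs on the t side.
- v[1] vid=1 → 2 match(es) in t → 2 row(s).
- v[2] vid=6 → no match; kept with NULLs on the t side.
- v[3] vid=2 → no match; kept with NULLs on the t side.
- v[4] vid=NULL → no match; kept with NULLs on the t side.
- v[5] vid=8 → 2 match(es) in t → 2 row(s).
- v[6] vid=1 → 2 match(es) in t → 2 row(s).
After projecting and ordering:
v.plate | t.driver | v.vid | t.km
AX | NULL | 2 | NULL
GN | Xin | 8 | 22
GN | NULL | 8 | 15
HP | Omar | 1 | 48
HP | NULL | 1 | 264
MT | NULL | 6 | NULL
PD | Omar | 1 | 48
PD | NULL | 1 | 264
PD | NULL | 2 | NULL
RF | NULL | NULL | NULL

(AX, NULL, 2, NULL); (GN, Xin, 8, 22); (GN, NULL, 8, 15); (HP, Omar, 1, 48); (HP, NULL, 1, 264); (MT, NULL, 6, NULL); (PD, Omar, 1, 48); (PD, NULL, 1, 264); (PD, NULL, 2, NULL); (RF, NULL, NULL, NULL)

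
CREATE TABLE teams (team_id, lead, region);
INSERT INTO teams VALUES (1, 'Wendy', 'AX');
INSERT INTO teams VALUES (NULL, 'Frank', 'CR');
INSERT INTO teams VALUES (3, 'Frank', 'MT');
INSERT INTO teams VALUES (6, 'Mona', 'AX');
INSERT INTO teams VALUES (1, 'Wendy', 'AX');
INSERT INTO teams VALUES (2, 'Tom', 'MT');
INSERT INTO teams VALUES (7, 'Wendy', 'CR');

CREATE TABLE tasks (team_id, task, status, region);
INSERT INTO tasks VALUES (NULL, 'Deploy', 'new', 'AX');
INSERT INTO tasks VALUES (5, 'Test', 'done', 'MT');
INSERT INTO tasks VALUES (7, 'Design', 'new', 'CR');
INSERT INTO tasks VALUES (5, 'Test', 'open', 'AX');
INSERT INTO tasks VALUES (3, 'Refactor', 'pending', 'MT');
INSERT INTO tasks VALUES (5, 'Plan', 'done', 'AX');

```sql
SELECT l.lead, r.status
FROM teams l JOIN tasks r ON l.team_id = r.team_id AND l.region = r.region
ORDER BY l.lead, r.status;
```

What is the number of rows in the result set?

INNER JOIN keeps only pairs where the ON condition holds.
Matching on l.team_id = r.team_id AND l.region = r.region. A NULL in a compared column never satisfies the condition.
- l[0] team_id=1, region=AX → no match; dropped.
- l[1] team_id=NULL, region=CR → no match; dropped.
- l[2] team_id=3, region=MT → 1 match(es) in r → 1 row(s).
- l[3] team_id=6, region=AX → no match; dropped.
- l[4] team_id=1, region=AX → no match; dropped.
- l[5] team_id=2, region=MT → no match; dropped.
- l[6] team_id=7, region=CR → 1 match(es) in r → 1 row(s).
Total: 2 rows.

2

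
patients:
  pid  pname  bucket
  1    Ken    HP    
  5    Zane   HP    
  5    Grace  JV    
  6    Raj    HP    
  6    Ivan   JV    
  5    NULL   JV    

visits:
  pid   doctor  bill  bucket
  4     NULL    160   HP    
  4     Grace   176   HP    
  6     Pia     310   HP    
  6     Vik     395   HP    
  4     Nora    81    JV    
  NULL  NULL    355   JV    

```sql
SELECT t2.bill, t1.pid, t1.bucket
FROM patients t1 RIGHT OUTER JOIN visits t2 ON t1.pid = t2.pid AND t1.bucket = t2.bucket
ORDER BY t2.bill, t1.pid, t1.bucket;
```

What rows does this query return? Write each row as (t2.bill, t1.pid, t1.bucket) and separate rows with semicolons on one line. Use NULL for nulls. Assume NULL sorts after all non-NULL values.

(81, NULL, NULL); (160, NULL, NULL); (176, NULL, NULL); (310, 6, HP); (355, NULL, NULL); (395, 6, HP)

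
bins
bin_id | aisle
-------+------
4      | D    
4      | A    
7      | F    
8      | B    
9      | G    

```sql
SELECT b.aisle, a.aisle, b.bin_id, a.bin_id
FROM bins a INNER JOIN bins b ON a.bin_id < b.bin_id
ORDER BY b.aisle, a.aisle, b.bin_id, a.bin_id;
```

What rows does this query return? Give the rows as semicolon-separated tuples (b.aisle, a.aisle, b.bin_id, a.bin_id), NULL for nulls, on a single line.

(B, A, 8, 4); (B, D, 8, 4); (B, F, 8, 7); (F, A, 7, 4); (F, D, 7, 4); (G, A, 9, 4); (G, B, 9, 8); (G, D, 9, 4); (G, F, 9, 7)

INNER JOIN keeps only pairs where the ON condition holds.
Matching on a.bin_id < b.bin_id.
Matched pairs: 9.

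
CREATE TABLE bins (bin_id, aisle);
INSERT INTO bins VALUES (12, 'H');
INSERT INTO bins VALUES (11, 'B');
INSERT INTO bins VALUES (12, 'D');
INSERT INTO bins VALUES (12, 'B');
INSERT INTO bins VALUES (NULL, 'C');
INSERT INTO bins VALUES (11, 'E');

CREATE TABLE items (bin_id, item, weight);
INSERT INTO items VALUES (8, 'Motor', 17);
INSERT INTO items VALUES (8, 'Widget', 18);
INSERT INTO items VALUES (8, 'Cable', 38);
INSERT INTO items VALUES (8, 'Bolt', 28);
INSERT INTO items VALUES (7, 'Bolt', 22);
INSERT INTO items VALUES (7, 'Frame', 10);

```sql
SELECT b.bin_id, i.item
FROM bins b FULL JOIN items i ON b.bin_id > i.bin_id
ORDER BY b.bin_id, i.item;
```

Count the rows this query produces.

FULL OUTER JOIN keeps every row from both sides; unmatched rows get NULL for the other side's columns.
Matching on b.bin_id > i.bin_id. A NULL in a compared column never satisfies the condition.
- b[0] bin_id=12 → 6 match(es) in i → 6 row(s).
- b[1] bin_id=11 → 6 match(es) in i → 6 row(s).
- b[2] bin_id=12 → 6 match(es) in i → 6 row(s).
- b[3] bin_id=12 → 6 match(es) in i → 6 row(s).
- b[4] bin_id=NULL → no match; kept with NULLs on the i side.
- b[5] bin_id=11 → 6 match(es) in i → 6 row(s).
Total: 30 matched + 1 padded = 31 rows.

31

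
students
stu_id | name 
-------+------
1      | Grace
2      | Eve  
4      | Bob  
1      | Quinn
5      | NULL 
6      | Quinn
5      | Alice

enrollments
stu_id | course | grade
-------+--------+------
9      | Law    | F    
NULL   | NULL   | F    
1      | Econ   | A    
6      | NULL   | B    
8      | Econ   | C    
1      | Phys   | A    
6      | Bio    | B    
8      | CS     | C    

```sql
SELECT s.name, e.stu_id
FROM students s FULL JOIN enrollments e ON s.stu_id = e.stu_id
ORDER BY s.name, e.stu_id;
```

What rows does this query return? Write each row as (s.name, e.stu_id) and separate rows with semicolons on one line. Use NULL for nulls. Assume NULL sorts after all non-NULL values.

FULL OUTER JOIN keeps every row from both sides; unmatched rows get NULL for the other side's columns.
Matching on s.stu_id = e.stu_id. A NULL in a compared column never satisfies the condition.
- s row (stu_id=1): matches 2 e row(s) → 2 output row(s).
- s row (stu_id=2): no match → kept, e columns NULL.
- s row (stu_id=4): no match → kept, e columns NULL.
- s row (stu_id=1): matches 2 e row(s) → 2 output row(s).
- s row (stu_id=5): no match → kept, e columns NULL.
- s row (stu_id=6): matches 2 e row(s) → 2 output row(s).
- s row (stu_id=5): no match → kept, e columns NULL.
- plus 4 unmatched e row(s), each kept with NULL s columns.

(Alice, NULL); (Bob, NULL); (Eve, NULL); (Grace, 1); (Grace, 1); (Quinn, 1); (Quinn, 1); (Quinn, 6); (Quinn, 6); (NULL, 8); (NULL, 8); (NULL, 9); (NULL, NULL); (NULL, NULL)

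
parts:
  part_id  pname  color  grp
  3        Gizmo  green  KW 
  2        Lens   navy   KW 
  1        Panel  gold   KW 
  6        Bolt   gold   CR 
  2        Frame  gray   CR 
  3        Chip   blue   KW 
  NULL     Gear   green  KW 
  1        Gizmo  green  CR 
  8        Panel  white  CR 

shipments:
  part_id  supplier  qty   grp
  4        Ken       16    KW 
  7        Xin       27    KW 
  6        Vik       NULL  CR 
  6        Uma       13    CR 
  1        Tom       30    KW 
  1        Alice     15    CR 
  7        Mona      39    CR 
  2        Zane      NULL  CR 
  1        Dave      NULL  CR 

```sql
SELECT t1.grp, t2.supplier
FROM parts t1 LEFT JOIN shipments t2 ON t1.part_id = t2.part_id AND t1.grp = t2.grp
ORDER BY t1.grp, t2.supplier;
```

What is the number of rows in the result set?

11

LEFT JOIN keeps every row from `parts`; unmatched rows get NULL for `shipments`'s columns.
Matching on t1.part_id = t2.part_id AND t1.grp = t2.grp. A NULL in a compared column never satisfies the condition.
- t1 (part_id=3, grp=KW) has no partner → padded with NULL.
- t1 (part_id=2, grp=KW) has no partner → padded with NULL.
- t1 (part_id=1, grp=KW) pairs with 1 row(s) of t2.
- t1 (part_id=6, grp=CR) pairs with 2 row(s) of t2.
- t1 (part_id=2, grp=CR) pairs with 1 row(s) of t2.
- t1 (part_id=3, grp=KW) has no partner → padded with NULL.
- t1 (part_id=NULL, grp=KW) has no partner → padded with NULL.
- t1 (part_id=1, grp=CR) pairs with 2 row(s) of t2.
- t1 (part_id=8, grp=CR) has no partner → padded with NULL.
Total: 6 matched + 5 padded = 11 rows.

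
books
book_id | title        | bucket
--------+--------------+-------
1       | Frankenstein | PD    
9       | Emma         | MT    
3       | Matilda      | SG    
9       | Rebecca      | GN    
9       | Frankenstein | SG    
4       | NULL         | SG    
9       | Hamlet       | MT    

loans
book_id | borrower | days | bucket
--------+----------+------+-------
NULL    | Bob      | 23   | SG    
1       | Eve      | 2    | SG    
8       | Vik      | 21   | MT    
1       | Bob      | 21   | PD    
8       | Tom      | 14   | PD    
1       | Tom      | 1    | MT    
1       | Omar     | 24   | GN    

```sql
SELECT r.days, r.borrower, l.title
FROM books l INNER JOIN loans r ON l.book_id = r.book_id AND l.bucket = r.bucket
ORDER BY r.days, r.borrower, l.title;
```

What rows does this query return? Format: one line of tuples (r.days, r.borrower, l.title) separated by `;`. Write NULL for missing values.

INNER JOIN keeps only pairs where the ON condition holds.
Matching on l.book_id = r.book_id AND l.bucket = r.bucket. A NULL in a compared column never satisfies the condition.
- l row (book_id=1, bucket=PD): matches 1 r row(s) → 1 output row(s).
- l row (book_id=9, bucket=MT): no match → dropped.
- l row (book_id=3, bucket=SG): no match → dropped.
- l row (book_id=9, bucket=GN): no match → dropped.
- l row (book_id=9, bucket=SG): no match → dropped.
- l row (book_id=4, bucket=SG): no match → dropped.
- l row (book_id=9, bucket=MT): no match → dropped.
After projecting and ordering:
r.days | r.borrower | l.title
21 | Bob | Frankenstein

(21, Bob, Frankenstein)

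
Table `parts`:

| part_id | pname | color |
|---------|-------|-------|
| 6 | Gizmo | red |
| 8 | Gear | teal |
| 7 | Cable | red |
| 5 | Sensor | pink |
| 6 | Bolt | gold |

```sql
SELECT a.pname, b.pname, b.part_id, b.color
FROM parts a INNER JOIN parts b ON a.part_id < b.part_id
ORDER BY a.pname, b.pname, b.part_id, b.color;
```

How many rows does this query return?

INNER JOIN keeps only pairs where the ON condition holds.
Matching on a.part_id < b.part_id.
- part_id=6: 2 matching b row(s), so 2 row(s) emitted.
- part_id=8: no matching b row, dropped.
- part_id=7: 1 matching b row(s), so 1 row(s) emitted.
- part_id=5: 4 matching b row(s), so 4 row(s) emitted.
- part_id=6: 2 matching b row(s), so 2 row(s) emitted.
Total: 9 rows.

9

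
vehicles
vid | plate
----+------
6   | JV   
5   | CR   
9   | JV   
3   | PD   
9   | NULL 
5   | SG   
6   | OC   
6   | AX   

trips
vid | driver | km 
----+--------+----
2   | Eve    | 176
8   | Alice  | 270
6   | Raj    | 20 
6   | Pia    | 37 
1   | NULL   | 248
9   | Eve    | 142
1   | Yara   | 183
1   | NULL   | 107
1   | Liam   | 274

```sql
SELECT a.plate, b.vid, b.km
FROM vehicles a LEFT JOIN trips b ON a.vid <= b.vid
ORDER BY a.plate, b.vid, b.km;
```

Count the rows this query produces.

LEFT JOIN keeps every row from `vehicles`; unmatched rows get NULL for `trips`'s columns.
Matching on a.vid <= b.vid.
- a row (vid=6): matches 4 b row(s) → 4 output row(s).
- a row (vid=5): matches 4 b row(s) → 4 output row(s).
- a row (vid=9): matches 1 b row(s) → 1 output row(s).
- a row (vid=3): matches 4 b row(s) → 4 output row(s).
- a row (vid=9): matches 1 b row(s) → 1 output row(s).
- a row (vid=5): matches 4 b row(s) → 4 output row(s).
- a row (vid=6): matches 4 b row(s) → 4 output row(s).
- a row (vid=6): matches 4 b row(s) → 4 output row(s).
Total: 26 rows.

26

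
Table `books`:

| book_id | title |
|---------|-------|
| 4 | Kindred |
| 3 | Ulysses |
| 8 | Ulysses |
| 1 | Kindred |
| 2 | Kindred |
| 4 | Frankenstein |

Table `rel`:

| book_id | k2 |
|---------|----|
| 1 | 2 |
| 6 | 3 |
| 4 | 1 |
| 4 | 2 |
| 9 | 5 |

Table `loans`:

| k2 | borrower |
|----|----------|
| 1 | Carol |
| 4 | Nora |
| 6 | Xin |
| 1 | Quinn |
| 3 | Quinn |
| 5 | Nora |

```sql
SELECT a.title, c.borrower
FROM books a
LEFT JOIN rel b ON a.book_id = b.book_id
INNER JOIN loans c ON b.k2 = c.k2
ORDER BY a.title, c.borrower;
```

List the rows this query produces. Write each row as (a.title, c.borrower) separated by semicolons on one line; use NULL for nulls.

(Frankenstein, Carol); (Frankenstein, Quinn); (Kindred, Carol); (Kindred, Quinn)

Evaluate left to right. First `books a LEFT JOIN rel b` on book_id: 8 row(s).
Then INNER JOIN `loans c` on k2: keep only rows whose b.k2 appears in c.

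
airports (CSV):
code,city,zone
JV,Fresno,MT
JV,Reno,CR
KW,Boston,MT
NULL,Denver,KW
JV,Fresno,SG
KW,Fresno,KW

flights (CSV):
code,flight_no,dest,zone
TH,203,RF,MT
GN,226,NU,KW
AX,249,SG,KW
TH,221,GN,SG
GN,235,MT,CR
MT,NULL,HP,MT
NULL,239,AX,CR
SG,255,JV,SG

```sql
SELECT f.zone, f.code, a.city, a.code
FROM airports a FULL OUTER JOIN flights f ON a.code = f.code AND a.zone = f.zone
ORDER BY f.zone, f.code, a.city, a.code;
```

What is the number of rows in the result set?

FULL OUTER JOIN keeps every row from both sides; unmatched rows get NULL for the other side's columns.
Matching on a.code = f.code AND a.zone = f.zone. A NULL in a compared column never satisfies the condition.
Matched pairs: 0; unmatched a rows kept: 6; unmatched f rows kept: 8.
Total: 0 matched + 14 padded = 14 rows.

14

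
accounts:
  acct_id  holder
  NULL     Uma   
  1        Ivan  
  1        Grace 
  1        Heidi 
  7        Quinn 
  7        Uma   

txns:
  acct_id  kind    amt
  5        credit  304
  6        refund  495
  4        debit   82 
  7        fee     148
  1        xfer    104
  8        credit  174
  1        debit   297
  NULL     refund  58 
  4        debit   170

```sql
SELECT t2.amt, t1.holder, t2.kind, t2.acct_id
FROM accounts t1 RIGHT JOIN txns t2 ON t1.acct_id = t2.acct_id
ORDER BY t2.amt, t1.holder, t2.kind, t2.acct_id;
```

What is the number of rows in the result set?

14

RIGHT JOIN keeps every row from `txns`; unmatched rows get NULL for `accounts`'s columns.
Matching on t1.acct_id = t2.acct_id. A NULL in a compared column never satisfies the condition.
Matched pairs: 8; unmatched t2 rows kept: 6.
Total: 8 matched + 6 padded = 14 rows.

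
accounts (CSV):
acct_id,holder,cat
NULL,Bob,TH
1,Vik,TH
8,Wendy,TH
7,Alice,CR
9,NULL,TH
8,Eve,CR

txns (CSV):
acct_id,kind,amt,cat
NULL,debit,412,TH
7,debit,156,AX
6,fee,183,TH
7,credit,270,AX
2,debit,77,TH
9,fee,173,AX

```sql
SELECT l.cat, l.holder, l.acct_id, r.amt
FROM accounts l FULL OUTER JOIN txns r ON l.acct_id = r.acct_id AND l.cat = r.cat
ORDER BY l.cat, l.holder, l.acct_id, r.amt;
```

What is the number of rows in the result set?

FULL OUTER JOIN keeps every row from both sides; unmatched rows get NULL for the other side's columns.
Matching on l.acct_id = r.acct_id AND l.cat = r.cat. A NULL in a compared column never satisfies the condition.
Matched pairs: 0; unmatched l rows kept: 6; unmatched r rows kept: 6.
Total: 0 matched + 12 padded = 12 rows.

12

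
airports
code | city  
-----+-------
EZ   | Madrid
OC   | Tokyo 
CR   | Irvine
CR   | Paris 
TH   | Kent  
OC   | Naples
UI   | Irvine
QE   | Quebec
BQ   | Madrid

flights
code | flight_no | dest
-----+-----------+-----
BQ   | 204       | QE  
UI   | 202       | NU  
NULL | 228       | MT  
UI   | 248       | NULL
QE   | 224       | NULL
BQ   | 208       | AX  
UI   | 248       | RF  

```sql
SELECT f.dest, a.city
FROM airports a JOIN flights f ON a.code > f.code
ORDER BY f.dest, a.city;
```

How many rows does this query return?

18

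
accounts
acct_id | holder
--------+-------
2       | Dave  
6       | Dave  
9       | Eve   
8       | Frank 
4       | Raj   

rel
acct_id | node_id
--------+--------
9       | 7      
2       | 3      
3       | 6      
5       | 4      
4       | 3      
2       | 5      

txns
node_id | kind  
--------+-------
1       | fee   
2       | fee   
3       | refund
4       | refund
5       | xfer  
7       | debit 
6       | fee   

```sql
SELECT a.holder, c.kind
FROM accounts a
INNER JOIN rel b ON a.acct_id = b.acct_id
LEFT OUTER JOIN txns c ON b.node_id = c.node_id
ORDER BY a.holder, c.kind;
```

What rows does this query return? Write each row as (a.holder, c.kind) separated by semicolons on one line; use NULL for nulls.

(Dave, refund); (Dave, xfer); (Eve, debit); (Raj, refund)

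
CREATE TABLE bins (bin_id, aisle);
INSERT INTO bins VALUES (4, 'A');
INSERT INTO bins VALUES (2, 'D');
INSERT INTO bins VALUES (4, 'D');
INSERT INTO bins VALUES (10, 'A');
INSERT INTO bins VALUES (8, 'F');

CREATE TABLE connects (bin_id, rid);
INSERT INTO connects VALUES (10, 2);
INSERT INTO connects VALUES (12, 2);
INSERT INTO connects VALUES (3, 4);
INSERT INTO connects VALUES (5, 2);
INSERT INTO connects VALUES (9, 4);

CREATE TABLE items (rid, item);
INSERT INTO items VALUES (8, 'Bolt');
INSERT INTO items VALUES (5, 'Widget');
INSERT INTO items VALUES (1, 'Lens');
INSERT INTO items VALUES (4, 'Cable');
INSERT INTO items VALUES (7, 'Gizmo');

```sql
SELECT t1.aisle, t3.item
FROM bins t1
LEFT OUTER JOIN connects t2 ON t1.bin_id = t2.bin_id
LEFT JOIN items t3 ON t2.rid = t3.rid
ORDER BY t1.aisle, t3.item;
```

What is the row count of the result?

5

Evaluate left to right. First `bins t1 LEFT JOIN connects t2` on bin_id: 5 row(s).
Then LEFT JOIN `items t3` on rid: each of those 5 rows is kept; rows whose t2.rid has no match in t3 get NULL for t3's columns.
Result: 5 row(s).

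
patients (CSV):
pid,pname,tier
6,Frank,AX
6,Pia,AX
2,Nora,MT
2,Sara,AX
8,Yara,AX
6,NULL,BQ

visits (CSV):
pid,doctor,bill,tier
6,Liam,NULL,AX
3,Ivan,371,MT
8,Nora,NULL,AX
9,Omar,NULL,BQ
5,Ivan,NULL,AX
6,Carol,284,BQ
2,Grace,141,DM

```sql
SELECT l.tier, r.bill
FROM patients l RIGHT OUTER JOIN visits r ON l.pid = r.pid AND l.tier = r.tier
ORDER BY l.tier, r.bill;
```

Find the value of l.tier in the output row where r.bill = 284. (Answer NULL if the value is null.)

BQ

RIGHT JOIN keeps every row from `visits`; unmatched rows get NULL for `patients`'s columns.
Matching on l.pid = r.pid AND l.tier = r.tier.
- l row (pid=6, tier=AX): matches 1 r row(s) → 1 output row(s).
- l row (pid=6, tier=AX): matches 1 r row(s) → 1 output row(s).
- l row (pid=2, tier=MT): no match.
- l row (pid=2, tier=AX): no match.
- l row (pid=8, tier=AX): matches 1 r row(s) → 1 output row(s).
- l row (pid=6, tier=BQ): matches 1 r row(s) → 1 output row(s).
- 4 r row(s) had no l match → kept, l columns NULL.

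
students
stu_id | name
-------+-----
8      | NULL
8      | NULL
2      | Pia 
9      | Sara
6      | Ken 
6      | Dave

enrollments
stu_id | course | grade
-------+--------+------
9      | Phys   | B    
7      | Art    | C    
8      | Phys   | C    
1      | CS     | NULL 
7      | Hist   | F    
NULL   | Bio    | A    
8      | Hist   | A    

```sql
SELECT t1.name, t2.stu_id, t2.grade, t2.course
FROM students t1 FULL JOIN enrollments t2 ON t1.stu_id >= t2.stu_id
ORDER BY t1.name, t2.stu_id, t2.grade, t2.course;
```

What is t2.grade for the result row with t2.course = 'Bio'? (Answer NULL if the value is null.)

FULL OUTER JOIN keeps every row from both sides; unmatched rows get NULL for the other side's columns.
Matching on t1.stu_id >= t2.stu_id. A NULL in a compared column never satisfies the condition.
Matched pairs: 19; unmatched t1 rows kept: 0; unmatched t2 rows kept: 1.

A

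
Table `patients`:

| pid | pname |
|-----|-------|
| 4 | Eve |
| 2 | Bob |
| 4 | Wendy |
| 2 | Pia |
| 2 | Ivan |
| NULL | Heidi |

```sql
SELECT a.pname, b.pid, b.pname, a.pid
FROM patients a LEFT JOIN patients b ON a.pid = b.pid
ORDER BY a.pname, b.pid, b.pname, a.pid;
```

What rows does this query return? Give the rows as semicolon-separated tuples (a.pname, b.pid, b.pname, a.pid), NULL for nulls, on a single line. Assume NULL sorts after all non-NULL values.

(Bob, 2, Bob, 2); (Bob, 2, Ivan, 2); (Bob, 2, Pia, 2); (Eve, 4, Eve, 4); (Eve, 4, Wendy, 4); (Heidi, NULL, NULL, NULL); (Ivan, 2, Bob, 2); (Ivan, 2, Ivan, 2); (Ivan, 2, Pia, 2); (Pia, 2, Bob, 2); (Pia, 2, Ivan, 2); (Pia, 2, Pia, 2); (Wendy, 4, Eve, 4); (Wendy, 4, Wendy, 4)

LEFT JOIN keeps every row from `patients a`; unmatched rows get NULL for `patients b`'s columns.
Matching on a.pid = b.pid. A NULL in a compared column never satisfies the condition.
Matched pairs: 13; unmatched a rows kept: 1.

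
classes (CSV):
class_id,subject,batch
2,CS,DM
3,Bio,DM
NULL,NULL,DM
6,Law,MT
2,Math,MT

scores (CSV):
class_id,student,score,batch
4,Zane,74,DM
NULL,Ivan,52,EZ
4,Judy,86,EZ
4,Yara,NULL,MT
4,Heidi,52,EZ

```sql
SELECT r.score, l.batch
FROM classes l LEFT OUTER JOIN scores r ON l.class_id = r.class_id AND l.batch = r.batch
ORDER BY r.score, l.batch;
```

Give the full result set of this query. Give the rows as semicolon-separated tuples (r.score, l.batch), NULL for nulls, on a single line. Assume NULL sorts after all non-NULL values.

LEFT JOIN keeps every row from `classes`; unmatched rows get NULL for `scores`'s columns.
Matching on l.class_id = r.class_id AND l.batch = r.batch. A NULL in a compared column never satisfies the condition.
- l (class_id=2, batch=DM) has no partner → padded with NULL.
- l (class_id=3, batch=DM) has no partner → padded with NULL.
- l (class_id=NULL, batch=DM) has no partner → padded with NULL.
- l (class_id=6, batch=MT) has no partner → padded with NULL.
- l (class_id=2, batch=MT) has no partner → padded with NULL.
After projecting and ordering:
r.score | l.batch
NULL | DM
NULL | DM
NULL | DM
NULL | MT
NULL | MT

(NULL, DM); (NULL, DM); (NULL, DM); (NULL, MT); (NULL, MT)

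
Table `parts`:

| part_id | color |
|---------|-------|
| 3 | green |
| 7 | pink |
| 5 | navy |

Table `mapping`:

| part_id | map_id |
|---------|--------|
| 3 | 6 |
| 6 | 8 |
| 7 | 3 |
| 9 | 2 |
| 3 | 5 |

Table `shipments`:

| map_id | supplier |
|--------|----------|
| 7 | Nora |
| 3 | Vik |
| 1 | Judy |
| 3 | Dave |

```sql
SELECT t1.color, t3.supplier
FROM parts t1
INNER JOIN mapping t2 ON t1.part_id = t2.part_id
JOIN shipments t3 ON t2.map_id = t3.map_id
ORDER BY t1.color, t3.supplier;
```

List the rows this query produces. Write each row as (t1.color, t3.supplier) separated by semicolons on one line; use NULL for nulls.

Evaluate left to right. First `parts t1 INNER JOIN mapping t2` on part_id: 3 row(s).
Then INNER JOIN `shipments t3` on map_id: keep only rows whose t2.map_id appears in t3.

(pink, Dave); (pink, Vik)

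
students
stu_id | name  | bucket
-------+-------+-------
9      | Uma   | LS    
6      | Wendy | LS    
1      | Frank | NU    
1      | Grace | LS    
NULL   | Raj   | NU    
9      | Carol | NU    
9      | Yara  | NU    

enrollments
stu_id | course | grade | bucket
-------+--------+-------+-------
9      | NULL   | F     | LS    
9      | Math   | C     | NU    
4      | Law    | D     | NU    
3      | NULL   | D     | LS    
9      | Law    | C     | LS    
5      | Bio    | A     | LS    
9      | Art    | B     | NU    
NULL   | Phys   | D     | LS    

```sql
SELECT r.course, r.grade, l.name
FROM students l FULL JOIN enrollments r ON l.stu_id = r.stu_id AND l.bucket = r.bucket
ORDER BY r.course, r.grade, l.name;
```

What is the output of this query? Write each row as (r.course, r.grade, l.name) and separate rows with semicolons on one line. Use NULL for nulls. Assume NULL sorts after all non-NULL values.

FULL OUTER JOIN keeps every row from both sides; unmatched rows get NULL for the other side's columns.
Matching on l.stu_id = r.stu_id AND l.bucket = r.bucket. A NULL in a compared column never satisfies the condition.
- l (stu_id=9, bucket=LS) pairs with 2 row(s) of r.
- l (stu_id=6, bucket=LS) has no partner → padded with NULL.
- l (stu_id=1, bucket=NU) has no partner → padded with NULL.
- l (stu_id=1, bucket=LS) has no partner → padded with NULL.
- l (stu_id=NULL, bucket=NU) has no partner → padded with NULL.
- l (stu_id=9, bucket=NU) pairs with 2 row(s) of r.
- l (stu_id=9, bucket=NU) pairs with 2 row(s) of r.
- plus 4 unmatched r row(s), each kept with NULL l columns.

(Art, B, Carol); (Art, B, Yara); (Bio, A, NULL); (Law, C, Uma); (Law, D, NULL); (Math, C, Carol); (Math, C, Yara); (Phys, D, NULL); (NULL, D, NULL); (NULL, F, Uma); (NULL, NULL, Frank); (NULL, NULL, Grace); (NULL, NULL, Raj); (NULL, NULL, Wendy)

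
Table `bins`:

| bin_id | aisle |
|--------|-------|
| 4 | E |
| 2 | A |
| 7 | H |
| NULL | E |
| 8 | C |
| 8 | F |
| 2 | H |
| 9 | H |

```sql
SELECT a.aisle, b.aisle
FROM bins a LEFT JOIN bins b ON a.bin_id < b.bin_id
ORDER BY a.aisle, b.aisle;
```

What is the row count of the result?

LEFT JOIN keeps every row from `bins a`; unmatched rows get NULL for `bins b`'s columns.
Matching on a.bin_id < b.bin_id. A NULL in a compared column never satisfies the condition.
- a[0] bin_id=4 → 4 match(es) in b → 4 row(s).
- a[1] bin_id=2 → 5 match(es) in b → 5 row(s).
- a[2] bin_id=7 → 3 match(es) in b → 3 row(s).
- a[3] bin_id=NULL → no match; kept with NULLs on the b side.
- a[4] bin_id=8 → 1 match(es) in b → 1 row(s).
- a[5] bin_id=8 → 1 match(es) in b → 1 row(s).
- a[6] bin_id=2 → 5 match(es) in b → 5 row(s).
- a[7] bin_id=9 → no match; kept with NULLs on the b side.
Total: 19 matched + 2 padded = 21 rows.

21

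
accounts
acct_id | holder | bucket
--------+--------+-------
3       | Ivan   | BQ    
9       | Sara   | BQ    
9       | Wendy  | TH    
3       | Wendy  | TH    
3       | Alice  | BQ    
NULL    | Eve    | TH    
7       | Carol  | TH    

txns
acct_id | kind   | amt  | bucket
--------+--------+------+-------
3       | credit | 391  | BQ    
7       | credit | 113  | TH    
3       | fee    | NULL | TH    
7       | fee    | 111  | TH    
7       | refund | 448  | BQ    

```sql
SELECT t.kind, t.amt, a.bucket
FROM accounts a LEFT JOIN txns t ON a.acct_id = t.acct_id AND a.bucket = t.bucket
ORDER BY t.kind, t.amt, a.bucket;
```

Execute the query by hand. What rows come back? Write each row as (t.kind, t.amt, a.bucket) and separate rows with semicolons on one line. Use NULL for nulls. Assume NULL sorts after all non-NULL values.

(credit, 113, TH); (credit, 391, BQ); (credit, 391, BQ); (fee, 111, TH); (fee, NULL, TH); (NULL, NULL, BQ); (NULL, NULL, TH); (NULL, NULL, TH)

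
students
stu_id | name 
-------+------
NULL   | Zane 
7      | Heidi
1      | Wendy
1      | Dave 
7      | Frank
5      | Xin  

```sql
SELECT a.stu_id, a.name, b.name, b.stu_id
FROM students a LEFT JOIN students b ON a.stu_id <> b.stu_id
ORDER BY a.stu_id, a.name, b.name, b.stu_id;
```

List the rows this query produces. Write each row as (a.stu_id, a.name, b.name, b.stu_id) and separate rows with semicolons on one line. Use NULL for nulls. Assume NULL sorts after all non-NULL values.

LEFT JOIN keeps every row from `students a`; unmatched rows get NULL for `students b`'s columns.
Matching on a.stu_id <> b.stu_id. A NULL in a compared column never satisfies the condition.
- a row (stu_id=NULL): no match → kept, b columns NULL.
- a row (stu_id=7): matches 3 b row(s) → 3 output row(s).
- a row (stu_id=1): matches 3 b row(s) → 3 output row(s).
- a row (stu_id=1): matches 3 b row(s) → 3 output row(s).
- a row (stu_id=7): matches 3 b row(s) → 3 output row(s).
- a row (stu_id=5): matches 4 b row(s) → 4 output row(s).

(1, Dave, Frank, 7); (1, Dave, Heidi, 7); (1, Dave, Xin, 5); (1, Wendy, Frank, 7); (1, Wendy, Heidi, 7); (1, Wendy, Xin, 5); (5, Xin, Dave, 1); (5, Xin, Frank, 7); (5, Xin, Heidi, 7); (5, Xin, Wendy, 1); (7, Frank, Dave, 1); (7, Frank, Wendy, 1); (7, Frank, Xin, 5); (7, Heidi, Dave, 1); (7, Heidi, Wendy, 1); (7, Heidi, Xin, 5); (NULL, Zane, NULL, NULL)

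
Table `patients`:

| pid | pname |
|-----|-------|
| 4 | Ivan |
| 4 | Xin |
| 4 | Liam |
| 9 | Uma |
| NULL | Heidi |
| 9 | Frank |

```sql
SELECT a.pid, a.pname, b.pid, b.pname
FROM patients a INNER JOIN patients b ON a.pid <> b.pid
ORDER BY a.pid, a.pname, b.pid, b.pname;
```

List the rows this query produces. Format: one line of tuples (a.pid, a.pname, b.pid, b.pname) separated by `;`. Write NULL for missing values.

INNER JOIN keeps only pairs where the ON condition holds.
Matching on a.pid <> b.pid. A NULL in a compared column never satisfies the condition.
- a row (pid=4): matches 2 b row(s) → 2 output row(s).
- a row (pid=4): matches 2 b row(s) → 2 output row(s).
- a row (pid=4): matches 2 b row(s) → 2 output row(s).
- a row (pid=9): matches 3 b row(s) → 3 output row(s).
- a row (pid=NULL): no match → dropped.
- a row (pid=9): matches 3 b row(s) → 3 output row(s).

(4, Ivan, 9, Frank); (4, Ivan, 9, Uma); (4, Liam, 9, Frank); (4, Liam, 9, Uma); (4, Xin, 9, Frank); (4, Xin, 9, Uma); (9, Frank, 4, Ivan); (9, Frank, 4, Liam); (9, Frank, 4, Xin); (9, Uma, 4, Ivan); (9, Uma, 4, Liam); (9, Uma, 4, Xin)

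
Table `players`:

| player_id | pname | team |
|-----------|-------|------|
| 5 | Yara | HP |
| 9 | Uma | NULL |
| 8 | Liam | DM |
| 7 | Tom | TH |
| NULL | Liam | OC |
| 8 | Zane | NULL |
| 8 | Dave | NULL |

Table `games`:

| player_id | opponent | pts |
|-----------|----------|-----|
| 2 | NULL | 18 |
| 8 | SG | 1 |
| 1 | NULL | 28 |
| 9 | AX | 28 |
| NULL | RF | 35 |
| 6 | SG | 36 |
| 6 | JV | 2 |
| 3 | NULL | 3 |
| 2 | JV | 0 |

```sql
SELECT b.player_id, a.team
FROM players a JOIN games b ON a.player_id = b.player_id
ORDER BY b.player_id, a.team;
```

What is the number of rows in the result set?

4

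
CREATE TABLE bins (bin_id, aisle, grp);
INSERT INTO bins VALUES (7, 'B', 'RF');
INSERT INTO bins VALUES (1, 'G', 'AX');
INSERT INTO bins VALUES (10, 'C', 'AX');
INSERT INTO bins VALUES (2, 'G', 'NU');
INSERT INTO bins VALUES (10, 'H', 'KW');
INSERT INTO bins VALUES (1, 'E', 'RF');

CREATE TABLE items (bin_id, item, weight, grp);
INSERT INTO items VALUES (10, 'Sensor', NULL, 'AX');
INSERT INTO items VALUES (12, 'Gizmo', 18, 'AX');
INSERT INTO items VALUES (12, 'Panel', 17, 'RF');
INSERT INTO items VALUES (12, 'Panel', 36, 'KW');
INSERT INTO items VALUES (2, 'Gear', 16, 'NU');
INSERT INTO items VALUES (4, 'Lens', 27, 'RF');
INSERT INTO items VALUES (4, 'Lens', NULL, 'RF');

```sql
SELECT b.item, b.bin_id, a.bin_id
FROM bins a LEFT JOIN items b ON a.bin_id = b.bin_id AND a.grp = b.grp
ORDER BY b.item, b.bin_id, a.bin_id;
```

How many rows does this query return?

6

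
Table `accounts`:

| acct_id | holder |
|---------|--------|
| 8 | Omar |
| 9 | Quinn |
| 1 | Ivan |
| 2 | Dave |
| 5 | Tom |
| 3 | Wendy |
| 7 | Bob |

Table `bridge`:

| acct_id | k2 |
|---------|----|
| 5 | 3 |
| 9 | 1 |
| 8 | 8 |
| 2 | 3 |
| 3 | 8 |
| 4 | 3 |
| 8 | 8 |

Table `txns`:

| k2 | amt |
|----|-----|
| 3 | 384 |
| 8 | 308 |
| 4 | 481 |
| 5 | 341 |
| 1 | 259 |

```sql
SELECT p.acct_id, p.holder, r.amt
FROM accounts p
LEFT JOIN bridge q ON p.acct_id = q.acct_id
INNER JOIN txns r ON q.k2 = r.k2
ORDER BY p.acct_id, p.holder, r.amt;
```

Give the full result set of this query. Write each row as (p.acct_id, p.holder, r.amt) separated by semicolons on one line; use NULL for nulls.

(2, Dave, 384); (3, Wendy, 308); (5, Tom, 384); (8, Omar, 308); (8, Omar, 308); (9, Quinn, 259)

Joins associate left-to-right: accounts LEFT JOIN bridge on acct_id gives 8 intermediate row(s).
Then INNER JOIN `txns r` on k2: keep only rows whose q.k2 appears in r.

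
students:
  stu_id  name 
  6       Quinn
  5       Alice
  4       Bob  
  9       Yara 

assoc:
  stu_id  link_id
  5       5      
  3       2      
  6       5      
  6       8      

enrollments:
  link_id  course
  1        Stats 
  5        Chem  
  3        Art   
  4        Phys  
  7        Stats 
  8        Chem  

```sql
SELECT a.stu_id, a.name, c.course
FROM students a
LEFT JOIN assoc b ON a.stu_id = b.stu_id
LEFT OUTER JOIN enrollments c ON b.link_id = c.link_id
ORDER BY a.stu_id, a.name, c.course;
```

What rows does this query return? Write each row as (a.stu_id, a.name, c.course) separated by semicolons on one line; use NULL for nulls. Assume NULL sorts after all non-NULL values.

(4, Bob, NULL); (5, Alice, Chem); (6, Quinn, Chem); (6, Quinn, Chem); (9, Yara, NULL)

Step 1 — a LEFT JOIN b on stu_id → 5 row(s).
Then LEFT JOIN `enrollments c` on link_id: each of those 5 rows is kept; rows whose b.link_id has no match in c get NULL for c's columns.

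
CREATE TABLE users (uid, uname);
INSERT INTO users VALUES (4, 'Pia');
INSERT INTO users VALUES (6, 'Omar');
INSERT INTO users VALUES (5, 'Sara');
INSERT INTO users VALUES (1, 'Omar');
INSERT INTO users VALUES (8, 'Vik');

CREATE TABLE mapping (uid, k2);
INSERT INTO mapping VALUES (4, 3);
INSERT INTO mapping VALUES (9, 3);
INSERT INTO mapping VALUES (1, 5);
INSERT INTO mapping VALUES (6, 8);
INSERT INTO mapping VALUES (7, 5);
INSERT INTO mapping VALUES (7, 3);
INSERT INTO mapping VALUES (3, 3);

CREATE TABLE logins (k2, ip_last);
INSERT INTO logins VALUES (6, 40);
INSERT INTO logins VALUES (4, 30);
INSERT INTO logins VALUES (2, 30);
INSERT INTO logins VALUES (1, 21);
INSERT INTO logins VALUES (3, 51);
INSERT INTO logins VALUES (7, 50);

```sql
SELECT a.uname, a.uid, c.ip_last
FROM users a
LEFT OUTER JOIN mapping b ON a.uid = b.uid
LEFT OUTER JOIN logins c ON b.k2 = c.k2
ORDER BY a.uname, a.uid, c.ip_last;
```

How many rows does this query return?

Joins associate left-to-right: users LEFT JOIN mapping on uid gives 5 intermediate row(s).
Then LEFT JOIN `logins c` on k2: each of those 5 rows is kept; rows whose b.k2 has no match in c get NULL for c's columns.
Result: 5 row(s).

5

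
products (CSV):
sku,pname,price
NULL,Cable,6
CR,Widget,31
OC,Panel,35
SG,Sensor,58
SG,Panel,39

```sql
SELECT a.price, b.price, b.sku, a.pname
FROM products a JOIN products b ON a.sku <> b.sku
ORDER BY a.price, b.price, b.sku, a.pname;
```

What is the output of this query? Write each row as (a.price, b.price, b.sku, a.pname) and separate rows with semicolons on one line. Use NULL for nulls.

INNER JOIN keeps only pairs where the ON condition holds.
Matching on a.sku <> b.sku. A NULL in a compared column never satisfies the condition.
- a[0] sku=NULL → no match; dropped.
- a[1] sku=CR → 3 match(es) in b → 3 row(s).
- a[2] sku=OC → 3 match(es) in b → 3 row(s).
- a[3] sku=SG → 2 match(es) in b → 2 row(s).
- a[4] sku=SG → 2 match(es) in b → 2 row(s).
After projecting and ordering:
a.price | b.price | b.sku | a.pname
31 | 35 | OC | Widget
31 | 39 | SG | Widget
31 | 58 | SG | Widget
35 | 31 | CR | Panel
35 | 39 | SG | Panel
35 | 58 | SG | Panel
39 | 31 | CR | Panel
39 | 35 | OC | Panel
58 | 31 | CR | Sensor
58 | 35 | OC | Sensor

(31, 35, OC, Widget); (31, 39, SG, Widget); (31, 58, SG, Widget); (35, 31, CR, Panel); (35, 39, SG, Panel); (35, 58, SG, Panel); (39, 31, CR, Panel); (39, 35, OC, Panel); (58, 31, CR, Sensor); (58, 35, OC, Sensor)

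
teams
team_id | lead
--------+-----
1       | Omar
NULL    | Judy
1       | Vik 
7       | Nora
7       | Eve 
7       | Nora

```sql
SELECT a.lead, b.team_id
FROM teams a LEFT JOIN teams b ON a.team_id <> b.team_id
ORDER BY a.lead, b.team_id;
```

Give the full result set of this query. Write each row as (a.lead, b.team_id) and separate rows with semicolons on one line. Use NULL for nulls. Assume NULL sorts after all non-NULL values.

(Eve, 1); (Eve, 1); (Judy, NULL); (Nora, 1); (Nora, 1); (Nora, 1); (Nora, 1); (Omar, 7); (Omar, 7); (Omar, 7); (Vik, 7); (Vik, 7); (Vik, 7)

LEFT JOIN keeps every row from `teams a`; unmatched rows get NULL for `teams b`'s columns.
Matching on a.team_id <> b.team_id. A NULL in a compared column never satisfies the condition.
- team_id=1: 3 matching b row(s), so 3 row(s) emitted.
- team_id=NULL: no b row matches, row kept with b columns NULL.
- team_id=1: 3 matching b row(s), so 3 row(s) emitted.
- team_id=7: 2 matching b row(s), so 2 row(s) emitted.
- team_id=7: 2 matching b row(s), so 2 row(s) emitted.
- team_id=7: 2 matching b row(s), so 2 row(s) emitted.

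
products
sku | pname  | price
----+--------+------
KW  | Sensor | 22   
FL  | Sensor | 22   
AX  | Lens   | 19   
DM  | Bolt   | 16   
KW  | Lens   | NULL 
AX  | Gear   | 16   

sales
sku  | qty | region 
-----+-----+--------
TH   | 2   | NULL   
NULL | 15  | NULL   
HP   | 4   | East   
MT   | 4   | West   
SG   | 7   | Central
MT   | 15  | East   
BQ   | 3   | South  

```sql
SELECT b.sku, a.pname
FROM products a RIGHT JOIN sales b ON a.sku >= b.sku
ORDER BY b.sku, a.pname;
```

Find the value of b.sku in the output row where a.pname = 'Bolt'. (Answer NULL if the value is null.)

RIGHT JOIN keeps every row from `sales`; unmatched rows get NULL for `products`'s columns.
Matching on a.sku >= b.sku. A NULL in a compared column never satisfies the condition.
Matched pairs: 6; unmatched b rows kept: 5.

BQ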